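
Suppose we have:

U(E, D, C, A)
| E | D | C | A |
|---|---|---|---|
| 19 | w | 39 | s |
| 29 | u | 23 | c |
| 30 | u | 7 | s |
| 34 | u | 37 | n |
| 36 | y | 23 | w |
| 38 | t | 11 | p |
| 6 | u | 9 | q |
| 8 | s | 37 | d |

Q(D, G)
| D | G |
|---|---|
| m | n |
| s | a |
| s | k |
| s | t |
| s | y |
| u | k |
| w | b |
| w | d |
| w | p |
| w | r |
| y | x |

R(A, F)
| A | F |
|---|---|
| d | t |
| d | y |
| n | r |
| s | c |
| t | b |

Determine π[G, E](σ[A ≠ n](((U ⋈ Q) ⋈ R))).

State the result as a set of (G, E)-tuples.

Joining U and Q on D yields {(19, w, 39, s, b), (19, w, 39, s, d), (19, w, 39, s, p), (19, w, 39, s, r), (29, u, 23, c, k), (30, u, 7, s, k), (34, u, 37, n, k), (36, y, 23, w, x), (6, u, 9, q, k), (8, s, 37, d, a), (8, s, 37, d, k), (8, s, 37, d, t), (8, s, 37, d, y)}.
Joining (U ⋈ Q) and R on A yields {(19, w, 39, s, b, c), (19, w, 39, s, d, c), (19, w, 39, s, p, c), (19, w, 39, s, r, c), (30, u, 7, s, k, c), (34, u, 37, n, k, r), (8, s, 37, d, a, t), (8, s, 37, d, a, y), (8, s, 37, d, k, t), (8, s, 37, d, k, y), (8, s, 37, d, t, t), (8, s, 37, d, t, y), (8, s, 37, d, y, t), (8, s, 37, d, y, y)}.
Selection A ≠ n: {(19, w, 39, s, b, c), (19, w, 39, s, d, c), (19, w, 39, s, p, c), (19, w, 39, s, r, c), (30, u, 7, s, k, c), (8, s, 37, d, a, t), (8, s, 37, d, a, y), (8, s, 37, d, k, t), (8, s, 37, d, k, y), (8, s, 37, d, t, t), (8, s, 37, d, t, y), (8, s, 37, d, y, t), (8, s, 37, d, y, y)}
Projecting to G, E (4 duplicate(s) eliminated): {(a, 8), (b, 19), (d, 19), (k, 30), (k, 8), (p, 19), (r, 19), (t, 8), (y, 8)}

{(a, 8), (b, 19), (d, 19), (k, 30), (k, 8), (p, 19), (r, 19), (t, 8), (y, 8)}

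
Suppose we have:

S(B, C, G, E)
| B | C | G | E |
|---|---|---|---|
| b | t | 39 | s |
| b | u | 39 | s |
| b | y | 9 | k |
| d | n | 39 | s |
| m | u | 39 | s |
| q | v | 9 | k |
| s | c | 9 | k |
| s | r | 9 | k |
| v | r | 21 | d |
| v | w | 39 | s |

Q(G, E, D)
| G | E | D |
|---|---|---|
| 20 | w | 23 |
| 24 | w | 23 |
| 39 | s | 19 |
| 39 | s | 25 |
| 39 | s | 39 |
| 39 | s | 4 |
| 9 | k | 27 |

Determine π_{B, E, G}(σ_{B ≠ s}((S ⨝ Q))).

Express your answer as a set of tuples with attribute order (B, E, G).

{(b, k, 9), (b, s, 39), (d, s, 39), (m, s, 39), (q, k, 9), (v, s, 39)}

Natural join on G, E: {(b, t, 39, s, 19), (b, t, 39, s, 25), (b, t, 39, s, 39), (b, t, 39, s, 4), (b, u, 39, s, 19), (b, u, 39, s, 25), (b, u, 39, s, 39), (b, u, 39, s, 4), (b, y, 9, k, 27), (d, n, 39, s, 19), (d, n, 39, s, 25), (d, n, 39, s, 39), (d, n, 39, s, 4), (m, u, 39, s, 19), (m, u, 39, s, 25), (m, u, 39, s, 39), (m, u, 39, s, 4), (q, v, 9, k, 27), (s, c, 9, k, 27), (s, r, 9, k, 27), (v, w, 39, s, 19), (v, w, 39, s, 25), (v, w, 39, s, 39), (v, w, 39, s, 4)}
σ[B ≠ s]: keep tuples satisfying B ≠ s → {(b, t, 39, s, 19), (b, t, 39, s, 25), (b, t, 39, s, 39), (b, t, 39, s, 4), (b, u, 39, s, 19), (b, u, 39, s, 25), (b, u, 39, s, 39), (b, u, 39, s, 4), (b, y, 9, k, 27), (d, n, 39, s, 19), (d, n, 39, s, 25), (d, n, 39, s, 39), (d, n, 39, s, 4), (m, u, 39, s, 19), (m, u, 39, s, 25), (m, u, 39, s, 39), (m, u, 39, s, 4), (q, v, 9, k, 27), (v, w, 39, s, 19), (v, w, 39, s, 25), (v, w, 39, s, 39), (v, w, 39, s, 4)}
π_{B, E, G} gives {(b, k, 9), (b, s, 39), (d, s, 39), (m, s, 39), (q, k, 9), (v, s, 39)} (16 duplicate(s) eliminated).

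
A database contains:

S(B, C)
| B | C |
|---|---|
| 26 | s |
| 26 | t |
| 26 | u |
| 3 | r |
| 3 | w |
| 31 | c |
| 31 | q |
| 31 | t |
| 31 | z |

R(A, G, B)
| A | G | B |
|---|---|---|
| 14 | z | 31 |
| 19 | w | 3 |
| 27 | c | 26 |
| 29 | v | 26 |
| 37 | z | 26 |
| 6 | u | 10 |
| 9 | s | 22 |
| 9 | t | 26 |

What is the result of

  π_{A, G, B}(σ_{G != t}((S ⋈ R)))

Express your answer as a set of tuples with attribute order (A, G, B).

{(14, z, 31), (19, w, 3), (27, c, 26), (29, v, 26), (37, z, 26)}

Natural join on B: {(26, s, 27, c), (26, s, 29, v), (26, s, 37, z), (26, s, 9, t), (26, t, 27, c), (26, t, 29, v), (26, t, 37, z), (26, t, 9, t), (26, u, 27, c), (26, u, 29, v), (26, u, 37, z), (26, u, 9, t), (3, r, 19, w), (3, w, 19, w), (31, c, 14, z), (31, q, 14, z), (31, t, 14, z), (31, z, 14, z)}
Apply σ_{G != t}; surviving tuples: {(26, s, 27, c), (26, s, 29, v), (26, s, 37, z), (26, t, 27, c), (26, t, 29, v), (26, t, 37, z), (26, u, 27, c), (26, u, 29, v), (26, u, 37, z), (3, r, 19, w), (3, w, 19, w), (31, c, 14, z), (31, q, 14, z), (31, t, 14, z), (31, z, 14, z)}
π[A, G, B]: project onto (A, G, B) (10 duplicate(s) eliminated) → {(14, z, 31), (19, w, 3), (27, c, 26), (29, v, 26), (37, z, 26)}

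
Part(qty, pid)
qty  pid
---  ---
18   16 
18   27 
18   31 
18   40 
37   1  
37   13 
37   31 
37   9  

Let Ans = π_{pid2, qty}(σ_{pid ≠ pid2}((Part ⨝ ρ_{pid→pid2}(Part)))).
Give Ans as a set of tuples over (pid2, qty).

ρ[pid→pid2]: schema becomes (qty, pid2); tuples unchanged.
Part ⋈ ρ_{pid→pid2}(Part) (natural join on qty): {(18, 16, 16), (18, 16, 27), (18, 16, 31), (18, 16, 40), (18, 27, 16), (18, 27, 27), (18, 27, 31), (18, 27, 40), (18, 31, 16), (18, 31, 27), (18, 31, 31), (18, 31, 40), (18, 40, 16), (18, 40, 27), (18, 40, 31), (18, 40, 40), (37, 1, 1), (37, 1, 13), (37, 1, 31), (37, 1, 9), (37, 13, 1), (37, 13, 13), (37, 13, 31), (37, 13, 9), (37, 31, 1), (37, 31, 13), (37, 31, 31), (37, 31, 9), (37, 9, 1), (37, 9, 13), (37, 9, 31), (37, 9, 9)}
Filtering on pid ≠ pid2 leaves {(18, 16, 27), (18, 16, 31), (18, 16, 40), (18, 27, 16), (18, 27, 31), (18, 27, 40), (18, 31, 16), (18, 31, 27), (18, 31, 40), (18, 40, 16), (18, 40, 27), (18, 40, 31), (37, 1, 13), (37, 1, 31), (37, 1, 9), (37, 13, 1), (37, 13, 31), (37, 13, 9), (37, 31, 1), (37, 31, 13), (37, 31, 9), (37, 9, 1), (37, 9, 13), (37, 9, 31)}.
π_{pid2, qty} gives {(1, 37), (13, 37), (16, 18), (27, 18), (31, 18), (31, 37), (40, 18), (9, 37)} (16 duplicate(s) eliminated).

{(1, 37), (13, 37), (16, 18), (27, 18), (31, 18), (31, 37), (40, 18), (9, 37)}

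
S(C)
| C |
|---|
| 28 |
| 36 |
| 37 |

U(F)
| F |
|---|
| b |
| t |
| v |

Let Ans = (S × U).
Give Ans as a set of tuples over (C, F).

{(28, b), (28, t), (28, v), (36, b), (36, t), (36, v), (37, b), (37, t), (37, v)}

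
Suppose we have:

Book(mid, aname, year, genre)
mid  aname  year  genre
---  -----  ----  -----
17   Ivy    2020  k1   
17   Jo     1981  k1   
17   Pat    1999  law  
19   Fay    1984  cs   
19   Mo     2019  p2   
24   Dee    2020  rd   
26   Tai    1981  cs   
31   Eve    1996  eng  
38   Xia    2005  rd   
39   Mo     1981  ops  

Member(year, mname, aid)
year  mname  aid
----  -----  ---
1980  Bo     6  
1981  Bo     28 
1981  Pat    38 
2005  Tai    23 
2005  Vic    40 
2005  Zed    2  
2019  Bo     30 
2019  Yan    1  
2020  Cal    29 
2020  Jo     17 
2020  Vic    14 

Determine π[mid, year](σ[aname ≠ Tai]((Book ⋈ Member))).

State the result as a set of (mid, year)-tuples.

Natural join on year: {(17, Ivy, 2020, k1, Cal, 29), (17, Ivy, 2020, k1, Jo, 17), (17, Ivy, 2020, k1, Vic, 14), (17, Jo, 1981, k1, Bo, 28), (17, Jo, 1981, k1, Pat, 38), (19, Mo, 2019, p2, Bo, 30), (19, Mo, 2019, p2, Yan, 1), (24, Dee, 2020, rd, Cal, 29), (24, Dee, 2020, rd, Jo, 17), (24, Dee, 2020, rd, Vic, 14), (26, Tai, 1981, cs, Bo, 28), (26, Tai, 1981, cs, Pat, 38), (38, Xia, 2005, rd, Tai, 23), (38, Xia, 2005, rd, Vic, 40), (38, Xia, 2005, rd, Zed, 2), (39, Mo, 1981, ops, Bo, 28), (39, Mo, 1981, ops, Pat, 38)}
Selection aname ≠ Tai: {(17, Ivy, 2020, k1, Cal, 29), (17, Ivy, 2020, k1, Jo, 17), (17, Ivy, 2020, k1, Vic, 14), (17, Jo, 1981, k1, Bo, 28), (17, Jo, 1981, k1, Pat, 38), (19, Mo, 2019, p2, Bo, 30), (19, Mo, 2019, p2, Yan, 1), (24, Dee, 2020, rd, Cal, 29), (24, Dee, 2020, rd, Jo, 17), (24, Dee, 2020, rd, Vic, 14), (38, Xia, 2005, rd, Tai, 23), (38, Xia, 2005, rd, Vic, 40), (38, Xia, 2005, rd, Zed, 2), (39, Mo, 1981, ops, Bo, 28), (39, Mo, 1981, ops, Pat, 38)}
π[mid, year]: project onto (mid, year) (9 duplicate(s) eliminated) → {(17, 1981), (17, 2020), (19, 2019), (24, 2020), (38, 2005), (39, 1981)}

{(17, 1981), (17, 2020), (19, 2019), (24, 2020), (38, 2005), (39, 1981)}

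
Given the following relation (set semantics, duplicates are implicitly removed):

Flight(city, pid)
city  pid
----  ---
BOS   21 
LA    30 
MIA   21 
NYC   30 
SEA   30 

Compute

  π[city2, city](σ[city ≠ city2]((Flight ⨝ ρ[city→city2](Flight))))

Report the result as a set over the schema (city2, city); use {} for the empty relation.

ρ[city→city2]: schema becomes (city2, pid); tuples unchanged.
Joining Flight and ρ[city→city2](Flight) on pid yields {(BOS, 21, BOS), (BOS, 21, MIA), (LA, 30, LA), (LA, 30, NYC), (LA, 30, SEA), (MIA, 21, BOS), (MIA, 21, MIA), (NYC, 30, LA), (NYC, 30, NYC), (NYC, 30, SEA), (SEA, 30, LA), (SEA, 30, NYC), (SEA, 30, SEA)}.
σ[city ≠ city2]: keep tuples satisfying city ≠ city2 → {(BOS, 21, MIA), (LA, 30, NYC), (LA, 30, SEA), (MIA, 21, BOS), (NYC, 30, LA), (NYC, 30, SEA), (SEA, 30, LA), (SEA, 30, NYC)}
π[city2, city]: project onto (city2, city) → {(BOS, MIA), (LA, NYC), (LA, SEA), (MIA, BOS), (NYC, LA), (NYC, SEA), (SEA, LA), (SEA, NYC)}

{(BOS, MIA), (LA, NYC), (LA, SEA), (MIA, BOS), (NYC, LA), (NYC, SEA), (SEA, LA), (SEA, NYC)}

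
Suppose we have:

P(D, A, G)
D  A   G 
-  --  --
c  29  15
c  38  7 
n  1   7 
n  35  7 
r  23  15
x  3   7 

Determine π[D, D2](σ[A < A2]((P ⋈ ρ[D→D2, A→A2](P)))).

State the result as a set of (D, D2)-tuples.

ρ[D→D2, A→A2]: schema becomes (D2, A2, G); tuples unchanged.
Natural join on G: {(c, 29, 15, c, 29), (c, 29, 15, r, 23), (c, 38, 7, c, 38), (c, 38, 7, n, 1), (c, 38, 7, n, 35), (c, 38, 7, x, 3), (n, 1, 7, c, 38), (n, 1, 7, n, 1), (n, 1, 7, n, 35), (n, 1, 7, x, 3), (n, 35, 7, c, 38), (n, 35, 7, n, 1), (n, 35, 7, n, 35), (n, 35, 7, x, 3), (r, 23, 15, c, 29), (r, 23, 15, r, 23), (x, 3, 7, c, 38), (x, 3, 7, n, 1), (x, 3, 7, n, 35), (x, 3, 7, x, 3)}
Selection A < A2: {(n, 1, 7, c, 38), (n, 1, 7, n, 35), (n, 1, 7, x, 3), (n, 35, 7, c, 38), (r, 23, 15, c, 29), (x, 3, 7, c, 38), (x, 3, 7, n, 35)}
Projecting to D, D2 (1 duplicate(s) eliminated): {(n, c), (n, n), (n, x), (r, c), (x, c), (x, n)}

{(n, c), (n, n), (n, x), (r, c), (x, c), (x, n)}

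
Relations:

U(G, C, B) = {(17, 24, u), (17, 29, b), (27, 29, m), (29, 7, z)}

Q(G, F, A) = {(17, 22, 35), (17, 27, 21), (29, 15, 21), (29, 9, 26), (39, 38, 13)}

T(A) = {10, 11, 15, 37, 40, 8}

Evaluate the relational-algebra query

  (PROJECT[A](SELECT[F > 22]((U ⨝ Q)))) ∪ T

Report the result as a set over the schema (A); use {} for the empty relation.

{10, 11, 15, 21, 37, 40, 8}

Natural join on G: {(17, 24, u, 22, 35), (17, 24, u, 27, 21), (17, 29, b, 22, 35), (17, 29, b, 27, 21), (29, 7, z, 15, 21), (29, 7, z, 9, 26)}
Apply σ_{F > 22}; surviving tuples: {(17, 24, u, 27, 21), (17, 29, b, 27, 21)}
π[A]: project onto (A) (1 duplicate(s) eliminated) → {21}
Union: {21} with {10, 11, 15, 37, 40, 8} → {10, 11, 15, 21, 37, 40, 8}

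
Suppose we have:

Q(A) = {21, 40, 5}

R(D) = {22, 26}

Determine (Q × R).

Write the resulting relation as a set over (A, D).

{(21, 22), (21, 26), (40, 22), (40, 26), (5, 22), (5, 26)}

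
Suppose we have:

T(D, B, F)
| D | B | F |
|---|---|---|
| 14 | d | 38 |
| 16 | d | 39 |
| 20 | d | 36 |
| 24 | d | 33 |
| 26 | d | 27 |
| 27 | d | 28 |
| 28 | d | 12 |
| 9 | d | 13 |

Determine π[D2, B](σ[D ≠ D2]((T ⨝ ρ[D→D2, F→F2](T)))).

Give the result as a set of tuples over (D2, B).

ρ[D→D2, F→F2]: schema becomes (D2, B, F2); tuples unchanged.
T ⋈ ρ[D→D2, F→F2](T) (natural join on B): {(14, d, 38, 14, 38), (14, d, 38, 16, 39), (14, d, 38, 20, 36), (14, d, 38, 24, 33), (14, d, 38, 26, 27), (14, d, 38, 27, 28), (14, d, 38, 28, 12), (14, d, 38, 9, 13), (16, d, 39, 14, 38), (16, d, 39, 16, 39), (16, d, 39, 20, 36), (16, d, 39, 24, 33), (16, d, 39, 26, 27), (16, d, 39, 27, 28), (16, d, 39, 28, 12), (16, d, 39, 9, 13), (20, d, 36, 14, 38), (20, d, 36, 16, 39), (20, d, 36, 20, 36), (20, d, 36, 24, 33), (20, d, 36, 26, 27), (20, d, 36, 27, 28), (20, d, 36, 28, 12), (20, d, 36, 9, 13), (24, d, 33, 14, 38), (24, d, 33, 16, 39), (24, d, 33, 20, 36), (24, d, 33, 24, 33), (24, d, 33, 26, 27), (24, d, 33, 27, 28), (24, d, 33, 28, 12), (24, d, 33, 9, 13), (26, d, 27, 14, 38), (26, d, 27, 16, 39), (26, d, 27, 20, 36), (26, d, 27, 24, 33), (26, d, 27, 26, 27), (26, d, 27, 27, 28), (26, d, 27, 28, 12), (26, d, 27, 9, 13), (27, d, 28, 14, 38), (27, d, 28, 16, 39), (27, d, 28, 20, 36), (27, d, 28, 24, 33), (27, d, 28, 26, 27), (27, d, 28, 27, 28), (27, d, 28, 28, 12), (27, d, 28, 9, 13), (28, d, 12, 14, 38), (28, d, 12, 16, 39), (28, d, 12, 20, 36), (28, d, 12, 24, 33), (28, d, 12, 26, 27), (28, d, 12, 27, 28), (28, d, 12, 28, 12), (28, d, 12, 9, 13), (9, d, 13, 14, 38), (9, d, 13, 16, 39), (9, d, 13, 20, 36), (9, d, 13, 24, 33), (9, d, 13, 26, 27), (9, d, 13, 27, 28), (9, d, 13, 28, 12), (9, d, 13, 9, 13)}
Selection D ≠ D2: {(14, d, 38, 16, 39), (14, d, 38, 20, 36), (14, d, 38, 24, 33), (14, d, 38, 26, 27), (14, d, 38, 27, 28), (14, d, 38, 28, 12), (14, d, 38, 9, 13), (16, d, 39, 14, 38), (16, d, 39, 20, 36), (16, d, 39, 24, 33), (16, d, 39, 26, 27), (16, d, 39, 27, 28), (16, d, 39, 28, 12), (16, d, 39, 9, 13), (20, d, 36, 14, 38), (20, d, 36, 16, 39), (20, d, 36, 24, 33), (20, d, 36, 26, 27), (20, d, 36, 27, 28), (20, d, 36, 28, 12), (20, d, 36, 9, 13), (24, d, 33, 14, 38), (24, d, 33, 16, 39), (24, d, 33, 20, 36), (24, d, 33, 26, 27), (24, d, 33, 27, 28), (24, d, 33, 28, 12), (24, d, 33, 9, 13), (26, d, 27, 14, 38), (26, d, 27, 16, 39), (26, d, 27, 20, 36), (26, d, 27, 24, 33), (26, d, 27, 27, 28), (26, d, 27, 28, 12), (26, d, 27, 9, 13), (27, d, 28, 14, 38), (27, d, 28, 16, 39), (27, d, 28, 20, 36), (27, d, 28, 24, 33), (27, d, 28, 26, 27), (27, d, 28, 28, 12), (27, d, 28, 9, 13), (28, d, 12, 14, 38), (28, d, 12, 16, 39), (28, d, 12, 20, 36), (28, d, 12, 24, 33), (28, d, 12, 26, 27), (28, d, 12, 27, 28), (28, d, 12, 9, 13), (9, d, 13, 14, 38), (9, d, 13, 16, 39), (9, d, 13, 20, 36), (9, d, 13, 24, 33), (9, d, 13, 26, 27), (9, d, 13, 27, 28), (9, d, 13, 28, 12)}
Projecting to D2, B (48 duplicate(s) eliminated): {(14, d), (16, d), (20, d), (24, d), (26, d), (27, d), (28, d), (9, d)}

{(14, d), (16, d), (20, d), (24, d), (26, d), (27, d), (28, d), (9, d)}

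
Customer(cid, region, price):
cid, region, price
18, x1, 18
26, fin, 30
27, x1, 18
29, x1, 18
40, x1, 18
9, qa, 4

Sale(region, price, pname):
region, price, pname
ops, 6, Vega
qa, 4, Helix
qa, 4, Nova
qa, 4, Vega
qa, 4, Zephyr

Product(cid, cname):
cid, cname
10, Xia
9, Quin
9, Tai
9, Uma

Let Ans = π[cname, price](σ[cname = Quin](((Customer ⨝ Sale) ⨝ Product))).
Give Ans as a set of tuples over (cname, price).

{(Quin, 4)}

Customer ⋈ Sale (natural join on region, price): {(9, qa, 4, Helix), (9, qa, 4, Nova), (9, qa, 4, Vega), (9, qa, 4, Zephyr)}
(Customer ⨝ Sale) ⋈ Product (natural join on cid): {(9, qa, 4, Helix, Quin), (9, qa, 4, Helix, Tai), (9, qa, 4, Helix, Uma), (9, qa, 4, Nova, Quin), (9, qa, 4, Nova, Tai), (9, qa, 4, Nova, Uma), (9, qa, 4, Vega, Quin), (9, qa, 4, Vega, Tai), (9, qa, 4, Vega, Uma), (9, qa, 4, Zephyr, Quin), (9, qa, 4, Zephyr, Tai), (9, qa, 4, Zephyr, Uma)}
σ[cname = Quin]: keep tuples satisfying cname = Quin → {(9, qa, 4, Helix, Quin), (9, qa, 4, Nova, Quin), (9, qa, 4, Vega, Quin), (9, qa, 4, Zephyr, Quin)}
Projecting to cname, price (3 duplicate(s) eliminated): {(Quin, 4)}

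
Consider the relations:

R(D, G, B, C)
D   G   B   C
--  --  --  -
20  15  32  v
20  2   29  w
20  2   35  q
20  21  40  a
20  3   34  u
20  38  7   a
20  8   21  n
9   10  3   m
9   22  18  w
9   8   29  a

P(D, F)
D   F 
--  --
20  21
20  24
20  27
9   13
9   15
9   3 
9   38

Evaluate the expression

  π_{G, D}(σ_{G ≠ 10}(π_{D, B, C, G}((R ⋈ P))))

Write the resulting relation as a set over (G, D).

{(15, 20), (2, 20), (21, 20), (22, 9), (3, 20), (38, 20), (8, 20), (8, 9)}

Joining R and P on D yields {(20, 15, 32, v, 21), (20, 15, 32, v, 24), (20, 15, 32, v, 27), (20, 2, 29, w, 21), (20, 2, 29, w, 24), (20, 2, 29, w, 27), (20, 2, 35, q, 21), (20, 2, 35, q, 24), (20, 2, 35, q, 27), (20, 21, 40, a, 21), (20, 21, 40, a, 24), (20, 21, 40, a, 27), (20, 3, 34, u, 21), (20, 3, 34, u, 24), (20, 3, 34, u, 27), (20, 38, 7, a, 21), (20, 38, 7, a, 24), (20, 38, 7, a, 27), (20, 8, 21, n, 21), (20, 8, 21, n, 24), (20, 8, 21, n, 27), (9, 10, 3, m, 13), (9, 10, 3, m, 15), (9, 10, 3, m, 3), (9, 10, 3, m, 38), (9, 22, 18, w, 13), (9, 22, 18, w, 15), (9, 22, 18, w, 3), (9, 22, 18, w, 38), (9, 8, 29, a, 13), (9, 8, 29, a, 15), (9, 8, 29, a, 3), (9, 8, 29, a, 38)}.
π_{D, B, C, G} gives {(20, 21, n, 8), (20, 29, w, 2), (20, 32, v, 15), (20, 34, u, 3), (20, 35, q, 2), (20, 40, a, 21), (20, 7, a, 38), (9, 18, w, 22), (9, 29, a, 8), (9, 3, m, 10)} (23 duplicate(s) eliminated).
Filtering on G ≠ 10 leaves {(20, 21, n, 8), (20, 29, w, 2), (20, 32, v, 15), (20, 34, u, 3), (20, 35, q, 2), (20, 40, a, 21), (20, 7, a, 38), (9, 18, w, 22), (9, 29, a, 8)}.
π_{G, D} gives {(15, 20), (2, 20), (21, 20), (22, 9), (3, 20), (38, 20), (8, 20), (8, 9)} (1 duplicate(s) eliminated).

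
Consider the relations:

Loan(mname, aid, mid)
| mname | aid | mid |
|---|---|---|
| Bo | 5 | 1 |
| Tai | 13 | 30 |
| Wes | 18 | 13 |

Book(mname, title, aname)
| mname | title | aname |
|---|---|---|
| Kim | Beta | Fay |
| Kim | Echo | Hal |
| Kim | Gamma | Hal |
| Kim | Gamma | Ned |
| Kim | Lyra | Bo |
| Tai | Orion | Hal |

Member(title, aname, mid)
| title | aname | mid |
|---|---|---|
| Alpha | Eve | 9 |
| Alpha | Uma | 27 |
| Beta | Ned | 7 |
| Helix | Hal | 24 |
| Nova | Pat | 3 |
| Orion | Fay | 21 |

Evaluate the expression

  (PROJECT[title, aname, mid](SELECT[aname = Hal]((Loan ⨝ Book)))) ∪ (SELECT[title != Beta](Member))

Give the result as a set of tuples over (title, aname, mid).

Natural join on mname: {(Tai, 13, 30, Orion, Hal)}
Selection aname = Hal: {(Tai, 13, 30, Orion, Hal)}
π_{title, aname, mid} gives {(Orion, Hal, 30)}.
Selection title != Beta: {(Alpha, Eve, 9), (Alpha, Uma, 27), (Helix, Hal, 24), (Nova, Pat, 3), (Orion, Fay, 21)}
Set union of the two operands is {(Alpha, Eve, 9), (Alpha, Uma, 27), (Helix, Hal, 24), (Nova, Pat, 3), (Orion, Fay, 21), (Orion, Hal, 30)}.

{(Alpha, Eve, 9), (Alpha, Uma, 27), (Helix, Hal, 24), (Nova, Pat, 3), (Orion, Fay, 21), (Orion, Hal, 30)}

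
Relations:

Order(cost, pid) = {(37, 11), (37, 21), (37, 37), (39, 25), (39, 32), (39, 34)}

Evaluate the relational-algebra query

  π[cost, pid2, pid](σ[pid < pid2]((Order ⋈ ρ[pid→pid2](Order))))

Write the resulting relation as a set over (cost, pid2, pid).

{(37, 21, 11), (37, 37, 11), (37, 37, 21), (39, 32, 25), (39, 34, 25), (39, 34, 32)}

ρ[pid→pid2]: schema becomes (cost, pid2); tuples unchanged.
Natural join on cost: {(37, 11, 11), (37, 11, 21), (37, 11, 37), (37, 21, 11), (37, 21, 21), (37, 21, 37), (37, 37, 11), (37, 37, 21), (37, 37, 37), (39, 25, 25), (39, 25, 32), (39, 25, 34), (39, 32, 25), (39, 32, 32), (39, 32, 34), (39, 34, 25), (39, 34, 32), (39, 34, 34)}
Selection pid < pid2: {(37, 11, 21), (37, 11, 37), (37, 21, 37), (39, 25, 32), (39, 25, 34), (39, 32, 34)}
Keep only column(s) cost, pid2, pid: {(37, 21, 11), (37, 37, 11), (37, 37, 21), (39, 32, 25), (39, 34, 25), (39, 34, 32)}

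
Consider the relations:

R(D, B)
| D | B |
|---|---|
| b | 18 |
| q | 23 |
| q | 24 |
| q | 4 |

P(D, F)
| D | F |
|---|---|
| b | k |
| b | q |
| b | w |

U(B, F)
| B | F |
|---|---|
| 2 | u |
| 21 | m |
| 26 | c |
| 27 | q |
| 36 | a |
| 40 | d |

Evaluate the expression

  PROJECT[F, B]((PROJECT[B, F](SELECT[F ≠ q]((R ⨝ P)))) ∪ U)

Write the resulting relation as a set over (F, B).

{(a, 36), (c, 26), (d, 40), (k, 18), (m, 21), (q, 27), (u, 2), (w, 18)}

Joining R and P on D yields {(b, 18, k), (b, 18, q), (b, 18, w)}.
Apply σ_{F ≠ q}; surviving tuples: {(b, 18, k), (b, 18, w)}
π[B, F]: project onto (B, F) → {(18, k), (18, w)}
Taking the union: {(18, k), (18, w), (2, u), (21, m), (26, c), (27, q), (36, a), (40, d)}
π[F, B]: project onto (F, B) → {(a, 36), (c, 26), (d, 40), (k, 18), (m, 21), (q, 27), (u, 2), (w, 18)}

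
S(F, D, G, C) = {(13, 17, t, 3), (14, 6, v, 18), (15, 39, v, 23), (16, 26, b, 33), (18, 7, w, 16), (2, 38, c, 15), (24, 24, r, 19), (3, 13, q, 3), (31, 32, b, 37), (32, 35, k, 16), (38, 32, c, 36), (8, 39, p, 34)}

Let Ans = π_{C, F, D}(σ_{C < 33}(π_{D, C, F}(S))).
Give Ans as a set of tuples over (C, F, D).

Keep only column(s) D, C, F: {(13, 3, 3), (17, 3, 13), (24, 19, 24), (26, 33, 16), (32, 36, 38), (32, 37, 31), (35, 16, 32), (38, 15, 2), (39, 23, 15), (39, 34, 8), (6, 18, 14), (7, 16, 18)}
Apply σ_{C < 33}; surviving tuples: {(13, 3, 3), (17, 3, 13), (24, 19, 24), (35, 16, 32), (38, 15, 2), (39, 23, 15), (6, 18, 14), (7, 16, 18)}
Keep only column(s) C, F, D: {(15, 2, 38), (16, 18, 7), (16, 32, 35), (18, 14, 6), (19, 24, 24), (23, 15, 39), (3, 13, 17), (3, 3, 13)}

{(15, 2, 38), (16, 18, 7), (16, 32, 35), (18, 14, 6), (19, 24, 24), (23, 15, 39), (3, 13, 17), (3, 3, 13)}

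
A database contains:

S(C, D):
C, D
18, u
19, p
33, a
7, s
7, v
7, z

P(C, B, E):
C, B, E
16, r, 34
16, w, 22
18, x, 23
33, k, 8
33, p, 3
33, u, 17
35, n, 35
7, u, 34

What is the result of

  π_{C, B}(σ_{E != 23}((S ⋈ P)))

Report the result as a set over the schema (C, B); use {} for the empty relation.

{(33, k), (33, p), (33, u), (7, u)}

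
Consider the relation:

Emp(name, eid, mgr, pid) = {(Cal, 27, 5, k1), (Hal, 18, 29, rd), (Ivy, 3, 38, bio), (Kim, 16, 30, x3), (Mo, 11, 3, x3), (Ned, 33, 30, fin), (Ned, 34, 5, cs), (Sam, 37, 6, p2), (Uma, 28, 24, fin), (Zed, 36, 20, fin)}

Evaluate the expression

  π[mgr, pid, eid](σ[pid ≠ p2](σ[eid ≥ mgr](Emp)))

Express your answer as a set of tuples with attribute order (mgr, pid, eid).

{(20, fin, 36), (24, fin, 28), (3, x3, 11), (30, fin, 33), (5, cs, 34), (5, k1, 27)}

Apply σ_{eid ≥ mgr}; surviving tuples: {(Cal, 27, 5, k1), (Mo, 11, 3, x3), (Ned, 33, 30, fin), (Ned, 34, 5, cs), (Sam, 37, 6, p2), (Uma, 28, 24, fin), (Zed, 36, 20, fin)}
Apply σ_{pid ≠ p2}; surviving tuples: {(Cal, 27, 5, k1), (Mo, 11, 3, x3), (Ned, 33, 30, fin), (Ned, 34, 5, cs), (Uma, 28, 24, fin), (Zed, 36, 20, fin)}
π[mgr, pid, eid]: project onto (mgr, pid, eid) → {(20, fin, 36), (24, fin, 28), (3, x3, 11), (30, fin, 33), (5, cs, 34), (5, k1, 27)}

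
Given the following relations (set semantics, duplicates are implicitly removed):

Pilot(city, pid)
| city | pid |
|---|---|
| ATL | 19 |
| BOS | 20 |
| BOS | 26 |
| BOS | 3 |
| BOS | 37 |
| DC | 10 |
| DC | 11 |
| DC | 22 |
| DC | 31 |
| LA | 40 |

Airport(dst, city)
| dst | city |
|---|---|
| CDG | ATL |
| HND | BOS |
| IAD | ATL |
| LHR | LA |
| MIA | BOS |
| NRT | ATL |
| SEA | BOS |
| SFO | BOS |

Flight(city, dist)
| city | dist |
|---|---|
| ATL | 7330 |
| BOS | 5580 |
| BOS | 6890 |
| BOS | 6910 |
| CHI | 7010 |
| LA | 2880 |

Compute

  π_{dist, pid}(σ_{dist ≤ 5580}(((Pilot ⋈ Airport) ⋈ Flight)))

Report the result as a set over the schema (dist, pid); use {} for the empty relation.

Natural join on city: {(ATL, 19, CDG), (ATL, 19, IAD), (ATL, 19, NRT), (BOS, 20, HND), (BOS, 20, MIA), (BOS, 20, SEA), (BOS, 20, SFO), (BOS, 26, HND), (BOS, 26, MIA), (BOS, 26, SEA), (BOS, 26, SFO), (BOS, 3, HND), (BOS, 3, MIA), (BOS, 3, SEA), (BOS, 3, SFO), (BOS, 37, HND), (BOS, 37, MIA), (BOS, 37, SEA), (BOS, 37, SFO), (LA, 40, LHR)}
Natural join on city: {(ATL, 19, CDG, 7330), (ATL, 19, IAD, 7330), (ATL, 19, NRT, 7330), (BOS, 20, HND, 5580), (BOS, 20, HND, 6890), (BOS, 20, HND, 6910), (BOS, 20, MIA, 5580), (BOS, 20, MIA, 6890), (BOS, 20, MIA, 6910), (BOS, 20, SEA, 5580), (BOS, 20, SEA, 6890), (BOS, 20, SEA, 6910), (BOS, 20, SFO, 5580), (BOS, 20, SFO, 6890), (BOS, 20, SFO, 6910), (BOS, 26, HND, 5580), (BOS, 26, HND, 6890), (BOS, 26, HND, 6910), (BOS, 26, MIA, 5580), (BOS, 26, MIA, 6890), (BOS, 26, MIA, 6910), (BOS, 26, SEA, 5580), (BOS, 26, SEA, 6890), (BOS, 26, SEA, 6910), (BOS, 26, SFO, 5580), (BOS, 26, SFO, 6890), (BOS, 26, SFO, 6910), (BOS, 3, HND, 5580), (BOS, 3, HND, 6890), (BOS, 3, HND, 6910), (BOS, 3, MIA, 5580), (BOS, 3, MIA, 6890), (BOS, 3, MIA, 6910), (BOS, 3, SEA, 5580), (BOS, 3, SEA, 6890), (BOS, 3, SEA, 6910), (BOS, 3, SFO, 5580), (BOS, 3, SFO, 6890), (BOS, 3, SFO, 6910), (BOS, 37, HND, 5580), (BOS, 37, HND, 6890), (BOS, 37, HND, 6910), (BOS, 37, MIA, 5580), (BOS, 37, MIA, 6890), (BOS, 37, MIA, 6910), (BOS, 37, SEA, 5580), (BOS, 37, SEA, 6890), (BOS, 37, SEA, 6910), (BOS, 37, SFO, 5580), (BOS, 37, SFO, 6890), (BOS, 37, SFO, 6910), (LA, 40, LHR, 2880)}
Selection dist ≤ 5580: {(BOS, 20, HND, 5580), (BOS, 20, MIA, 5580), (BOS, 20, SEA, 5580), (BOS, 20, SFO, 5580), (BOS, 26, HND, 5580), (BOS, 26, MIA, 5580), (BOS, 26, SEA, 5580), (BOS, 26, SFO, 5580), (BOS, 3, HND, 5580), (BOS, 3, MIA, 5580), (BOS, 3, SEA, 5580), (BOS, 3, SFO, 5580), (BOS, 37, HND, 5580), (BOS, 37, MIA, 5580), (BOS, 37, SEA, 5580), (BOS, 37, SFO, 5580), (LA, 40, LHR, 2880)}
Keep only column(s) dist, pid (12 duplicate(s) eliminated): {(2880, 40), (5580, 20), (5580, 26), (5580, 3), (5580, 37)}

{(2880, 40), (5580, 20), (5580, 26), (5580, 3), (5580, 37)}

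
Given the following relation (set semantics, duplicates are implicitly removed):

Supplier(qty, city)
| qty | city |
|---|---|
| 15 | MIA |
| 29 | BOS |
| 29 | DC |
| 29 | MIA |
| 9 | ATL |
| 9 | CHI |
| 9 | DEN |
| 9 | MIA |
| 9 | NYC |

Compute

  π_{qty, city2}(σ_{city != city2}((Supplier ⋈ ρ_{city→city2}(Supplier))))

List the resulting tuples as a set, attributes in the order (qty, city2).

ρ[city→city2]: schema becomes (qty, city2); tuples unchanged.
Joining Supplier and ρ_{city→city2}(Supplier) on qty yields {(15, MIA, MIA), (29, BOS, BOS), (29, BOS, DC), (29, BOS, MIA), (29, DC, BOS), (29, DC, DC), (29, DC, MIA), (29, MIA, BOS), (29, MIA, DC), (29, MIA, MIA), (9, ATL, ATL), (9, ATL, CHI), (9, ATL, DEN), (9, ATL, MIA), (9, ATL, NYC), (9, CHI, ATL), (9, CHI, CHI), (9, CHI, DEN), (9, CHI, MIA), (9, CHI, NYC), (9, DEN, ATL), (9, DEN, CHI), (9, DEN, DEN), (9, DEN, MIA), (9, DEN, NYC), (9, MIA, ATL), (9, MIA, CHI), (9, MIA, DEN), (9, MIA, MIA), (9, MIA, NYC), (9, NYC, ATL), (9, NYC, CHI), (9, NYC, DEN), (9, NYC, MIA), (9, NYC, NYC)}.
Selection city != city2: {(29, BOS, DC), (29, BOS, MIA), (29, DC, BOS), (29, DC, MIA), (29, MIA, BOS), (29, MIA, DC), (9, ATL, CHI), (9, ATL, DEN), (9, ATL, MIA), (9, ATL, NYC), (9, CHI, ATL), (9, CHI, DEN), (9, CHI, MIA), (9, CHI, NYC), (9, DEN, ATL), (9, DEN, CHI), (9, DEN, MIA), (9, DEN, NYC), (9, MIA, ATL), (9, MIA, CHI), (9, MIA, DEN), (9, MIA, NYC), (9, NYC, ATL), (9, NYC, CHI), (9, NYC, DEN), (9, NYC, MIA)}
Keep only column(s) qty, city2 (18 duplicate(s) eliminated): {(29, BOS), (29, DC), (29, MIA), (9, ATL), (9, CHI), (9, DEN), (9, MIA), (9, NYC)}

{(29, BOS), (29, DC), (29, MIA), (9, ATL), (9, CHI), (9, DEN), (9, MIA), (9, NYC)}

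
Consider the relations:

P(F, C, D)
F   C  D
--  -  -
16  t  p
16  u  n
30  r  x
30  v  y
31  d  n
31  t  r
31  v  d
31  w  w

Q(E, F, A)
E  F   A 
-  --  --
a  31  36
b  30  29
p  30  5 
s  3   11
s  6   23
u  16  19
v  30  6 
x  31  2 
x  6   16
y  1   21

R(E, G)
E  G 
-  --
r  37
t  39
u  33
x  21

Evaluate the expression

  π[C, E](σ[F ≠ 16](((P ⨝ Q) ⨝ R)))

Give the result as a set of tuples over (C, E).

{(d, x), (t, x), (v, x), (w, x)}

P ⋈ Q (natural join on F): {(16, t, p, u, 19), (16, u, n, u, 19), (30, r, x, b, 29), (30, r, x, p, 5), (30, r, x, v, 6), (30, v, y, b, 29), (30, v, y, p, 5), (30, v, y, v, 6), (31, d, n, a, 36), (31, d, n, x, 2), (31, t, r, a, 36), (31, t, r, x, 2), (31, v, d, a, 36), (31, v, d, x, 2), (31, w, w, a, 36), (31, w, w, x, 2)}
(P ⨝ Q) ⋈ R (natural join on E): {(16, t, p, u, 19, 33), (16, u, n, u, 19, 33), (31, d, n, x, 2, 21), (31, t, r, x, 2, 21), (31, v, d, x, 2, 21), (31, w, w, x, 2, 21)}
σ[F ≠ 16]: keep tuples satisfying F ≠ 16 → {(31, d, n, x, 2, 21), (31, t, r, x, 2, 21), (31, v, d, x, 2, 21), (31, w, w, x, 2, 21)}
Keep only column(s) C, E: {(d, x), (t, x), (v, x), (w, x)}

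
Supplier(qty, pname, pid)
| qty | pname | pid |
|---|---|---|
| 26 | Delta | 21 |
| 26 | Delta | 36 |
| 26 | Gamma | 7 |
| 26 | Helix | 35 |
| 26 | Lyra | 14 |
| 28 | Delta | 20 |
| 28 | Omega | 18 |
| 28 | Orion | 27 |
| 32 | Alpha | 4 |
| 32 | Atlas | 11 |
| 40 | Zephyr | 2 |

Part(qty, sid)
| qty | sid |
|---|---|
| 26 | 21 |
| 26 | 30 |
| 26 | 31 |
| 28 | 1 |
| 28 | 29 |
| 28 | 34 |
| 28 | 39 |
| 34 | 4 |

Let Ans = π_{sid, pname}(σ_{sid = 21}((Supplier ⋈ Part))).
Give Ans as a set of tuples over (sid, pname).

{(21, Delta), (21, Gamma), (21, Helix), (21, Lyra)}

Joining Supplier and Part on qty yields {(26, Delta, 21, 21), (26, Delta, 21, 30), (26, Delta, 21, 31), (26, Delta, 36, 21), (26, Delta, 36, 30), (26, Delta, 36, 31), (26, Gamma, 7, 21), (26, Gamma, 7, 30), (26, Gamma, 7, 31), (26, Helix, 35, 21), (26, Helix, 35, 30), (26, Helix, 35, 31), (26, Lyra, 14, 21), (26, Lyra, 14, 30), (26, Lyra, 14, 31), (28, Delta, 20, 1), (28, Delta, 20, 29), (28, Delta, 20, 34), (28, Delta, 20, 39), (28, Omega, 18, 1), (28, Omega, 18, 29), (28, Omega, 18, 34), (28, Omega, 18, 39), (28, Orion, 27, 1), (28, Orion, 27, 29), (28, Orion, 27, 34), (28, Orion, 27, 39)}.
σ[sid = 21]: keep tuples satisfying sid = 21 → {(26, Delta, 21, 21), (26, Delta, 36, 21), (26, Gamma, 7, 21), (26, Helix, 35, 21), (26, Lyra, 14, 21)}
Projecting to sid, pname (1 duplicate(s) eliminated): {(21, Delta), (21, Gamma), (21, Helix), (21, Lyra)}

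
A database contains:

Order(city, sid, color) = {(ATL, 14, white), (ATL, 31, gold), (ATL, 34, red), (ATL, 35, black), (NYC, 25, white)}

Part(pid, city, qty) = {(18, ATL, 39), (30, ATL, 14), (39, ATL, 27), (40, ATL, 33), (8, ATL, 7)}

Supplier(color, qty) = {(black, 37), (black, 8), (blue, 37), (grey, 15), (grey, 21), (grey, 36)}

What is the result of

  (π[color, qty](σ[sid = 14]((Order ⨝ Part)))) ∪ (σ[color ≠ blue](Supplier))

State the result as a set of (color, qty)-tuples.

Joining Order and Part on city yields {(ATL, 14, white, 18, 39), (ATL, 14, white, 30, 14), (ATL, 14, white, 39, 27), (ATL, 14, white, 40, 33), (ATL, 14, white, 8, 7), (ATL, 31, gold, 18, 39), (ATL, 31, gold, 30, 14), (ATL, 31, gold, 39, 27), (ATL, 31, gold, 40, 33), (ATL, 31, gold, 8, 7), (ATL, 34, red, 18, 39), (ATL, 34, red, 30, 14), (ATL, 34, red, 39, 27), (ATL, 34, red, 40, 33), (ATL, 34, red, 8, 7), (ATL, 35, black, 18, 39), (ATL, 35, black, 30, 14), (ATL, 35, black, 39, 27), (ATL, 35, black, 40, 33), (ATL, 35, black, 8, 7)}.
σ[sid = 14]: keep tuples satisfying sid = 14 → {(ATL, 14, white, 18, 39), (ATL, 14, white, 30, 14), (ATL, 14, white, 39, 27), (ATL, 14, white, 40, 33), (ATL, 14, white, 8, 7)}
Keep only column(s) color, qty: {(white, 14), (white, 27), (white, 33), (white, 39), (white, 7)}
σ[color ≠ blue]: keep tuples satisfying color ≠ blue → {(black, 37), (black, 8), (grey, 15), (grey, 21), (grey, 36)}
Union: {(white, 14), (white, 27), (white, 33), (white, 39), (white, 7)} with {(black, 37), (black, 8), (grey, 15), (grey, 21), (grey, 36)} → {(black, 37), (black, 8), (grey, 15), (grey, 21), (grey, 36), (white, 14), (white, 27), (white, 33), (white, 39), (white, 7)}

{(black, 37), (black, 8), (grey, 15), (grey, 21), (grey, 36), (white, 14), (white, 27), (white, 33), (white, 39), (white, 7)}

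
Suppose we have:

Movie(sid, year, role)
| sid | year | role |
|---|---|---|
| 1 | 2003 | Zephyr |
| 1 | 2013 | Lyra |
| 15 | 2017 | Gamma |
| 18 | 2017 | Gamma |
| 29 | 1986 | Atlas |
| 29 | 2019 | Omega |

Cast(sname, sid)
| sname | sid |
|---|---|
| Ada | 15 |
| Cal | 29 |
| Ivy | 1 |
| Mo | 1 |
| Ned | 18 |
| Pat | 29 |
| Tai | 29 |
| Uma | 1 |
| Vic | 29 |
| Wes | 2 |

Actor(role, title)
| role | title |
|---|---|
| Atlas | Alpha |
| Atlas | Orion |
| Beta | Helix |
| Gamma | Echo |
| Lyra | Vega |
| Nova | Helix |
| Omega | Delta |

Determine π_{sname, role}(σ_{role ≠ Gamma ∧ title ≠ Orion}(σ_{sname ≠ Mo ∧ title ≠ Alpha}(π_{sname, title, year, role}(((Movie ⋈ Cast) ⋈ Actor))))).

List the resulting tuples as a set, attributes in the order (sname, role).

{(Cal, Omega), (Ivy, Lyra), (Pat, Omega), (Tai, Omega), (Uma, Lyra), (Vic, Omega)}

Movie ⋈ Cast (natural join on sid): {(1, 2003, Zephyr, Ivy), (1, 2003, Zephyr, Mo), (1, 2003, Zephyr, Uma), (1, 2013, Lyra, Ivy), (1, 2013, Lyra, Mo), (1, 2013, Lyra, Uma), (15, 2017, Gamma, Ada), (18, 2017, Gamma, Ned), (29, 1986, Atlas, Cal), (29, 1986, Atlas, Pat), (29, 1986, Atlas, Tai), (29, 1986, Atlas, Vic), (29, 2019, Omega, Cal), (29, 2019, Omega, Pat), (29, 2019, Omega, Tai), (29, 2019, Omega, Vic)}
(Movie ⋈ Cast) ⋈ Actor (natural join on role): {(1, 2013, Lyra, Ivy, Vega), (1, 2013, Lyra, Mo, Vega), (1, 2013, Lyra, Uma, Vega), (15, 2017, Gamma, Ada, Echo), (18, 2017, Gamma, Ned, Echo), (29, 1986, Atlas, Cal, Alpha), (29, 1986, Atlas, Cal, Orion), (29, 1986, Atlas, Pat, Alpha), (29, 1986, Atlas, Pat, Orion), (29, 1986, Atlas, Tai, Alpha), (29, 1986, Atlas, Tai, Orion), (29, 1986, Atlas, Vic, Alpha), (29, 1986, Atlas, Vic, Orion), (29, 2019, Omega, Cal, Delta), (29, 2019, Omega, Pat, Delta), (29, 2019, Omega, Tai, Delta), (29, 2019, Omega, Vic, Delta)}
Keep only column(s) sname, title, year, role: {(Ada, Echo, 2017, Gamma), (Cal, Alpha, 1986, Atlas), (Cal, Delta, 2019, Omega), (Cal, Orion, 1986, Atlas), (Ivy, Vega, 2013, Lyra), (Mo, Vega, 2013, Lyra), (Ned, Echo, 2017, Gamma), (Pat, Alpha, 1986, Atlas), (Pat, Delta, 2019, Omega), (Pat, Orion, 1986, Atlas), (Tai, Alpha, 1986, Atlas), (Tai, Delta, 2019, Omega), (Tai, Orion, 1986, Atlas), (Uma, Vega, 2013, Lyra), (Vic, Alpha, 1986, Atlas), (Vic, Delta, 2019, Omega), (Vic, Orion, 1986, Atlas)}
Apply σ_{sname ≠ Mo ∧ title ≠ Alpha}; surviving tuples: {(Ada, Echo, 2017, Gamma), (Cal, Delta, 2019, Omega), (Cal, Orion, 1986, Atlas), (Ivy, Vega, 2013, Lyra), (Ned, Echo, 2017, Gamma), (Pat, Delta, 2019, Omega), (Pat, Orion, 1986, Atlas), (Tai, Delta, 2019, Omega), (Tai, Orion, 1986, Atlas), (Uma, Vega, 2013, Lyra), (Vic, Delta, 2019, Omega), (Vic, Orion, 1986, Atlas)}
Apply σ_{role ≠ Gamma ∧ title ≠ Orion}; surviving tuples: {(Cal, Delta, 2019, Omega), (Ivy, Vega, 2013, Lyra), (Pat, Delta, 2019, Omega), (Tai, Delta, 2019, Omega), (Uma, Vega, 2013, Lyra), (Vic, Delta, 2019, Omega)}
Keep only column(s) sname, role: {(Cal, Omega), (Ivy, Lyra), (Pat, Omega), (Tai, Omega), (Uma, Lyra), (Vic, Omega)}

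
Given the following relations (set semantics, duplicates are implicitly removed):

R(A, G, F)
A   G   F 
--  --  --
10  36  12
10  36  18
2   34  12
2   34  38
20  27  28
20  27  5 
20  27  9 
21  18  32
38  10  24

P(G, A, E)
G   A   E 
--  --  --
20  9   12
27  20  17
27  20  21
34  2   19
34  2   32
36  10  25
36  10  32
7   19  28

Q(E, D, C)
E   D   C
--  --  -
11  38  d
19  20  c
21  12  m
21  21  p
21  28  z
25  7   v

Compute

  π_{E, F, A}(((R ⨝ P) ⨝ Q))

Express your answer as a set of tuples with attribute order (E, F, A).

{(19, 12, 2), (19, 38, 2), (21, 28, 20), (21, 5, 20), (21, 9, 20), (25, 12, 10), (25, 18, 10)}

Joining R and P on A, G yields {(10, 36, 12, 25), (10, 36, 12, 32), (10, 36, 18, 25), (10, 36, 18, 32), (2, 34, 12, 19), (2, 34, 12, 32), (2, 34, 38, 19), (2, 34, 38, 32), (20, 27, 28, 17), (20, 27, 28, 21), (20, 27, 5, 17), (20, 27, 5, 21), (20, 27, 9, 17), (20, 27, 9, 21)}.
Joining (R ⨝ P) and Q on E yields {(10, 36, 12, 25, 7, v), (10, 36, 18, 25, 7, v), (2, 34, 12, 19, 20, c), (2, 34, 38, 19, 20, c), (20, 27, 28, 21, 12, m), (20, 27, 28, 21, 21, p), (20, 27, 28, 21, 28, z), (20, 27, 5, 21, 12, m), (20, 27, 5, 21, 21, p), (20, 27, 5, 21, 28, z), (20, 27, 9, 21, 12, m), (20, 27, 9, 21, 21, p), (20, 27, 9, 21, 28, z)}.
Keep only column(s) E, F, A (6 duplicate(s) eliminated): {(19, 12, 2), (19, 38, 2), (21, 28, 20), (21, 5, 20), (21, 9, 20), (25, 12, 10), (25, 18, 10)}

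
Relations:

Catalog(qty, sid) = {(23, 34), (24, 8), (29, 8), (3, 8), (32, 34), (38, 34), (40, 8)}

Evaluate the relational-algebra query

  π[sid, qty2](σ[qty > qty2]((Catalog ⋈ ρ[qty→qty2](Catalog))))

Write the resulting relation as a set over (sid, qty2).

ρ[qty→qty2]: schema becomes (qty2, sid); tuples unchanged.
Natural join on sid: {(23, 34, 23), (23, 34, 32), (23, 34, 38), (24, 8, 24), (24, 8, 29), (24, 8, 3), (24, 8, 40), (29, 8, 24), (29, 8, 29), (29, 8, 3), (29, 8, 40), (3, 8, 24), (3, 8, 29), (3, 8, 3), (3, 8, 40), (32, 34, 23), (32, 34, 32), (32, 34, 38), (38, 34, 23), (38, 34, 32), (38, 34, 38), (40, 8, 24), (40, 8, 29), (40, 8, 3), (40, 8, 40)}
σ[qty > qty2]: keep tuples satisfying qty > qty2 → {(24, 8, 3), (29, 8, 24), (29, 8, 3), (32, 34, 23), (38, 34, 23), (38, 34, 32), (40, 8, 24), (40, 8, 29), (40, 8, 3)}
Keep only column(s) sid, qty2 (4 duplicate(s) eliminated): {(34, 23), (34, 32), (8, 24), (8, 29), (8, 3)}

{(34, 23), (34, 32), (8, 24), (8, 29), (8, 3)}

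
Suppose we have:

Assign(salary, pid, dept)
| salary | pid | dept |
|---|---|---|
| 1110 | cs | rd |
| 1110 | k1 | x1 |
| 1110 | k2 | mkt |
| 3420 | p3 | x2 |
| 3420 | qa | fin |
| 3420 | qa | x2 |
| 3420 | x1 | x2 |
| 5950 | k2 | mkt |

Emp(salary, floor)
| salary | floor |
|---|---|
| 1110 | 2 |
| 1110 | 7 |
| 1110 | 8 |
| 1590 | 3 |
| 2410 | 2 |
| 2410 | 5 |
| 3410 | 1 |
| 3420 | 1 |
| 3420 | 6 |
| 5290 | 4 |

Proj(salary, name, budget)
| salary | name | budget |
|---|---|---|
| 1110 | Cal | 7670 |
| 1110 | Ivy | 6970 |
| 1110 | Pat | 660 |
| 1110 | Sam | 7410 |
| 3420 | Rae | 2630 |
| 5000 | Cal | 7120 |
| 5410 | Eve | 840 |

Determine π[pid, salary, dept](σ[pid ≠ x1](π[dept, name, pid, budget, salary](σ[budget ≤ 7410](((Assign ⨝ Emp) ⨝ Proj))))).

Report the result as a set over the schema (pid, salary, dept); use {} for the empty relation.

{(cs, 1110, rd), (k1, 1110, x1), (k2, 1110, mkt), (p3, 3420, x2), (qa, 3420, fin), (qa, 3420, x2)}

Assign ⋈ Emp (natural join on salary): {(1110, cs, rd, 2), (1110, cs, rd, 7), (1110, cs, rd, 8), (1110, k1, x1, 2), (1110, k1, x1, 7), (1110, k1, x1, 8), (1110, k2, mkt, 2), (1110, k2, mkt, 7), (1110, k2, mkt, 8), (3420, p3, x2, 1), (3420, p3, x2, 6), (3420, qa, fin, 1), (3420, qa, fin, 6), (3420, qa, x2, 1), (3420, qa, x2, 6), (3420, x1, x2, 1), (3420, x1, x2, 6)}
(Assign ⨝ Emp) ⋈ Proj (natural join on salary): {(1110, cs, rd, 2, Cal, 7670), (1110, cs, rd, 2, Ivy, 6970), (1110, cs, rd, 2, Pat, 660), (1110, cs, rd, 2, Sam, 7410), (1110, cs, rd, 7, Cal, 7670), (1110, cs, rd, 7, Ivy, 6970), (1110, cs, rd, 7, Pat, 660), (1110, cs, rd, 7, Sam, 7410), (1110, cs, rd, 8, Cal, 7670), (1110, cs, rd, 8, Ivy, 6970), (1110, cs, rd, 8, Pat, 660), (1110, cs, rd, 8, Sam, 7410), (1110, k1, x1, 2, Cal, 7670), (1110, k1, x1, 2, Ivy, 6970), (1110, k1, x1, 2, Pat, 660), (1110, k1, x1, 2, Sam, 7410), (1110, k1, x1, 7, Cal, 7670), (1110, k1, x1, 7, Ivy, 6970), (1110, k1, x1, 7, Pat, 660), (1110, k1, x1, 7, Sam, 7410), (1110, k1, x1, 8, Cal, 7670), (1110, k1, x1, 8, Ivy, 6970), (1110, k1, x1, 8, Pat, 660), (1110, k1, x1, 8, Sam, 7410), (1110, k2, mkt, 2, Cal, 7670), (1110, k2, mkt, 2, Ivy, 6970), (1110, k2, mkt, 2, Pat, 660), (1110, k2, mkt, 2, Sam, 7410), (1110, k2, mkt, 7, Cal, 7670), (1110, k2, mkt, 7, Ivy, 6970), (1110, k2, mkt, 7, Pat, 660), (1110, k2, mkt, 7, Sam, 7410), (1110, k2, mkt, 8, Cal, 7670), (1110, k2, mkt, 8, Ivy, 6970), (1110, k2, mkt, 8, Pat, 660), (1110, k2, mkt, 8, Sam, 7410), (3420, p3, x2, 1, Rae, 2630), (3420, p3, x2, 6, Rae, 2630), (3420, qa, fin, 1, Rae, 2630), (3420, qa, fin, 6, Rae, 2630), (3420, qa, x2, 1, Rae, 2630), (3420, qa, x2, 6, Rae, 2630), (3420, x1, x2, 1, Rae, 2630), (3420, x1, x2, 6, Rae, 2630)}
Selection budget ≤ 7410: {(1110, cs, rd, 2, Ivy, 6970), (1110, cs, rd, 2, Pat, 660), (1110, cs, rd, 2, Sam, 7410), (1110, cs, rd, 7, Ivy, 6970), (1110, cs, rd, 7, Pat, 660), (1110, cs, rd, 7, Sam, 7410), (1110, cs, rd, 8, Ivy, 6970), (1110, cs, rd, 8, Pat, 660), (1110, cs, rd, 8, Sam, 7410), (1110, k1, x1, 2, Ivy, 6970), (1110, k1, x1, 2, Pat, 660), (1110, k1, x1, 2, Sam, 7410), (1110, k1, x1, 7, Ivy, 6970), (1110, k1, x1, 7, Pat, 660), (1110, k1, x1, 7, Sam, 7410), (1110, k1, x1, 8, Ivy, 6970), (1110, k1, x1, 8, Pat, 660), (1110, k1, x1, 8, Sam, 7410), (1110, k2, mkt, 2, Ivy, 6970), (1110, k2, mkt, 2, Pat, 660), (1110, k2, mkt, 2, Sam, 7410), (1110, k2, mkt, 7, Ivy, 6970), (1110, k2, mkt, 7, Pat, 660), (1110, k2, mkt, 7, Sam, 7410), (1110, k2, mkt, 8, Ivy, 6970), (1110, k2, mkt, 8, Pat, 660), (1110, k2, mkt, 8, Sam, 7410), (3420, p3, x2, 1, Rae, 2630), (3420, p3, x2, 6, Rae, 2630), (3420, qa, fin, 1, Rae, 2630), (3420, qa, fin, 6, Rae, 2630), (3420, qa, x2, 1, Rae, 2630), (3420, qa, x2, 6, Rae, 2630), (3420, x1, x2, 1, Rae, 2630), (3420, x1, x2, 6, Rae, 2630)}
π_{dept, name, pid, budget, salary} gives {(fin, Rae, qa, 2630, 3420), (mkt, Ivy, k2, 6970, 1110), (mkt, Pat, k2, 660, 1110), (mkt, Sam, k2, 7410, 1110), (rd, Ivy, cs, 6970, 1110), (rd, Pat, cs, 660, 1110), (rd, Sam, cs, 7410, 1110), (x1, Ivy, k1, 6970, 1110), (x1, Pat, k1, 660, 1110), (x1, Sam, k1, 7410, 1110), (x2, Rae, p3, 2630, 3420), (x2, Rae, qa, 2630, 3420), (x2, Rae, x1, 2630, 3420)} (22 duplicate(s) eliminated).
Selection pid ≠ x1: {(fin, Rae, qa, 2630, 3420), (mkt, Ivy, k2, 6970, 1110), (mkt, Pat, k2, 660, 1110), (mkt, Sam, k2, 7410, 1110), (rd, Ivy, cs, 6970, 1110), (rd, Pat, cs, 660, 1110), (rd, Sam, cs, 7410, 1110), (x1, Ivy, k1, 6970, 1110), (x1, Pat, k1, 660, 1110), (x1, Sam, k1, 7410, 1110), (x2, Rae, p3, 2630, 3420), (x2, Rae, qa, 2630, 3420)}
π_{pid, salary, dept} gives {(cs, 1110, rd), (k1, 1110, x1), (k2, 1110, mkt), (p3, 3420, x2), (qa, 3420, fin), (qa, 3420, x2)} (6 duplicate(s) eliminated).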